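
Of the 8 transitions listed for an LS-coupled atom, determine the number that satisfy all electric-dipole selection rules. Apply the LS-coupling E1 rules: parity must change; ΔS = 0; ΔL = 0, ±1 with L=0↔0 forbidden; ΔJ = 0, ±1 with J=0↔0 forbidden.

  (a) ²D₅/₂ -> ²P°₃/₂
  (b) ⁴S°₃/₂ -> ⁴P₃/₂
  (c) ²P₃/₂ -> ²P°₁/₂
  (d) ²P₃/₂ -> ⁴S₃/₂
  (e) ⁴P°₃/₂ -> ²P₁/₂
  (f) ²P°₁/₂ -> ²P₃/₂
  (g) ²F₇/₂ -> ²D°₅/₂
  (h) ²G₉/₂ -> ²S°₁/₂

(a) allowed
(b) allowed
(c) allowed
(d) forbidden (parity, ΔS fail)
(e) forbidden (ΔS fails)
(f) allowed
(g) allowed
(h) forbidden (ΔL, ΔJ fail)
Total allowed: 5 of 8.

5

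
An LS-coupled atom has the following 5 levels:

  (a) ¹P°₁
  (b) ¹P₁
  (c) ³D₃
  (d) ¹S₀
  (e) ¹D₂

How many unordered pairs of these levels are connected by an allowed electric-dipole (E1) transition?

(a)–(b): allowed.
(a)–(c): forbidden (ΔS, ΔJ).
(a)–(d): allowed.
(a)–(e): allowed.
(b)–(c): forbidden (parity, ΔS, ΔJ).
(b)–(d): forbidden (parity).
(b)–(e): forbidden (parity).
(c)–(d): forbidden (parity, ΔS, ΔL, ΔJ).
(c)–(e): forbidden (parity, ΔS).
(d)–(e): forbidden (parity, ΔL, ΔJ).
Allowed pairs: 3 of 10.

3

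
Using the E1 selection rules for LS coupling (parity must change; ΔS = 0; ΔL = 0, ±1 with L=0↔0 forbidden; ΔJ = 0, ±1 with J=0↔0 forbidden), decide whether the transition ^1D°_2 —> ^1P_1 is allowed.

allowed

Reading off the term symbols: S 0→0, L 2→1, J 2→1, parity odd→even.
Parity must change: odd → even — passes.
ΔS = 0: S: 0 → 0 — passes.
ΔJ = 0, ±1 (not J=0↔0): J: 2 → 1, ΔJ = -1 — passes.
ΔL = 0, ±1 (not L=0↔0): L: 2 → 1, ΔL = -1 — passes.
All four E1 rules are satisfied.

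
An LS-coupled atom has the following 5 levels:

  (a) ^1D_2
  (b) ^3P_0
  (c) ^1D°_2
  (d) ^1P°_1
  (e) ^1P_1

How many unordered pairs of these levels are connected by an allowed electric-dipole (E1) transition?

4

(a)–(b): forbidden (parity, ΔS, ΔJ).
(a)–(c): allowed.
(a)–(d): allowed.
(a)–(e): forbidden (parity).
(b)–(c): forbidden (ΔS, ΔJ).
(b)–(d): forbidden (ΔS).
(b)–(e): forbidden (parity, ΔS).
(c)–(d): forbidden (parity).
(c)–(e): allowed.
(d)–(e): allowed.
Allowed pairs: 4 of 10.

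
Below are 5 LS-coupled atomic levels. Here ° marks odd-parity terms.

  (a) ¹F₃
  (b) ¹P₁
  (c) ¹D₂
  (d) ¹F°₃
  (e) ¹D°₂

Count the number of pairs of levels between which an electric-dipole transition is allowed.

(a)–(b): forbidden (parity, ΔL, ΔJ).
(a)–(c): forbidden (parity).
(a)–(d): allowed.
(a)–(e): allowed.
(b)–(c): forbidden (parity).
(b)–(d): forbidden (ΔL, ΔJ).
(b)–(e): allowed.
(c)–(d): allowed.
(c)–(e): allowed.
(d)–(e): forbidden (parity).
Allowed pairs: 5 of 10.

5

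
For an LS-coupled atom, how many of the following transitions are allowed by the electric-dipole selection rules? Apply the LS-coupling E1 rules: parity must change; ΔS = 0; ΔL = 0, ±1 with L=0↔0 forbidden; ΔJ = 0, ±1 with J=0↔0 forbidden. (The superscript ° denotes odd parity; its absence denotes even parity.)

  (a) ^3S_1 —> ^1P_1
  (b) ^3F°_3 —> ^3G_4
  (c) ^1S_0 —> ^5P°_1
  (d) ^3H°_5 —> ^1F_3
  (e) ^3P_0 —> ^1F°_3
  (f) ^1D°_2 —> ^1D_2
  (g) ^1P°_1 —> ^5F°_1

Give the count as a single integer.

(a) forbidden (parity, ΔS fail)
(b) allowed
(c) forbidden (ΔS fails)
(d) forbidden (ΔS, ΔL, ΔJ fail)
(e) forbidden (ΔS, ΔL, ΔJ fail)
(f) allowed
(g) forbidden (parity, ΔS, ΔL fail)
Total allowed: 2 of 7.

2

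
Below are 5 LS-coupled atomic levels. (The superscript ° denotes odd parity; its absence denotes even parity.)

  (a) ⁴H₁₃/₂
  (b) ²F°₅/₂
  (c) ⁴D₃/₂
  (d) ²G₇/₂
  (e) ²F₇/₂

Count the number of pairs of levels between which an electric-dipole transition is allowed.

2

(a)–(b): forbidden (ΔS, ΔL, ΔJ).
(a)–(c): forbidden (parity, ΔL, ΔJ).
(a)–(d): forbidden (parity, ΔS, ΔJ).
(a)–(e): forbidden (parity, ΔS, ΔL, ΔJ).
(b)–(c): forbidden (ΔS).
(b)–(d): allowed.
(b)–(e): allowed.
(c)–(d): forbidden (parity, ΔS, ΔL, ΔJ).
(c)–(e): forbidden (parity, ΔS, ΔJ).
(d)–(e): forbidden (parity).
Allowed pairs: 2 of 10.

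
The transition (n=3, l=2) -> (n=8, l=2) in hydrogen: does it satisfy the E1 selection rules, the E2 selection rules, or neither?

Δl = 2 − 2 = +0; l_i + l_f = 4.
E1 (Δl = ±1): not satisfied.
E2 (Δl = 0,±2, l_i+l_f ≥ 2): satisfied.

E2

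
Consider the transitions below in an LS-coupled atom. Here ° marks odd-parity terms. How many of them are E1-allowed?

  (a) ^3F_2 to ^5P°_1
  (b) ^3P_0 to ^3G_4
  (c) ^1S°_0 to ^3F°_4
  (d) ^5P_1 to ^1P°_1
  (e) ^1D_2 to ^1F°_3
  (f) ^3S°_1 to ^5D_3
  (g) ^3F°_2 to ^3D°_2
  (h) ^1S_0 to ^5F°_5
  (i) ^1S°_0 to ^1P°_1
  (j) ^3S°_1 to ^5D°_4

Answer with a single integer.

1

(a) forbidden (ΔS, ΔL fail)
(b) forbidden (parity, ΔL, ΔJ fail)
(c) forbidden (parity, ΔS, ΔL, ΔJ fail)
(d) forbidden (ΔS fails)
(e) allowed
(f) forbidden (ΔS, ΔL, ΔJ fail)
(g) forbidden (parity fails)
(h) forbidden (ΔS, ΔL, ΔJ fail)
(i) forbidden (parity fails)
(j) forbidden (parity, ΔS, ΔL, ΔJ fail)
Total allowed: 1 of 10.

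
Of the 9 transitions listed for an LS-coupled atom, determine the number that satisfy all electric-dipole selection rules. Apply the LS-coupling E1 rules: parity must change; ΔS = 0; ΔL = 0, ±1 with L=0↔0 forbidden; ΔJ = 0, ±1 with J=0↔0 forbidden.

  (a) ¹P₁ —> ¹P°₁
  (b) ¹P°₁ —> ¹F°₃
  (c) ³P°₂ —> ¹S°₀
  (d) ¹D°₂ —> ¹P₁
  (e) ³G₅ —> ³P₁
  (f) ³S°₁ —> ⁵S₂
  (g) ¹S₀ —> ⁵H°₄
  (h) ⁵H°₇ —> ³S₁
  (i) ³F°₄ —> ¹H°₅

(a) allowed
(b) forbidden (parity, ΔL, ΔJ fail)
(c) forbidden (parity, ΔS, ΔJ fail)
(d) allowed
(e) forbidden (parity, ΔL, ΔJ fail)
(f) forbidden (ΔS, ΔL fail)
(g) forbidden (ΔS, ΔL, ΔJ fail)
(h) forbidden (ΔS, ΔL, ΔJ fail)
(i) forbidden (parity, ΔS, ΔL fail)
Total allowed: 2 of 9.

2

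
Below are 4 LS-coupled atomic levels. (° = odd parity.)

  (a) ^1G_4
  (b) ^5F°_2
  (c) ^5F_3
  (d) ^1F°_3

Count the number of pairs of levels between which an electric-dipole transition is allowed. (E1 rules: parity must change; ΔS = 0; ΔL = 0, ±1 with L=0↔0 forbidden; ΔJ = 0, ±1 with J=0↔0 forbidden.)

2

(a)–(b): forbidden (ΔS, ΔJ).
(a)–(c): forbidden (parity, ΔS).
(a)–(d): allowed.
(b)–(c): allowed.
(b)–(d): forbidden (parity, ΔS).
(c)–(d): forbidden (ΔS).
Allowed pairs: 2 of 6.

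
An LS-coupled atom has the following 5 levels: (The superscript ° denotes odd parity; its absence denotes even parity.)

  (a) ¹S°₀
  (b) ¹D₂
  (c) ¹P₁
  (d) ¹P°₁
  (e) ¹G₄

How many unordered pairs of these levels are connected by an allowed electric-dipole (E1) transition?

(a)–(b): forbidden (ΔL, ΔJ).
(a)–(c): allowed.
(a)–(d): forbidden (parity).
(a)–(e): forbidden (ΔL, ΔJ).
(b)–(c): forbidden (parity).
(b)–(d): allowed.
(b)–(e): forbidden (parity, ΔL, ΔJ).
(c)–(d): allowed.
(c)–(e): forbidden (parity, ΔL, ΔJ).
(d)–(e): forbidden (ΔL, ΔJ).
Allowed pairs: 3 of 10.

3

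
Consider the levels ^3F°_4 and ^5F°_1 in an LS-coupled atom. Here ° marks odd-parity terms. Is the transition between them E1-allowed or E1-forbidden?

Initial level: S=1, L=3, J=4, parity odd. Final level: S=2, L=3, J=1, parity odd.
ΔL = 0, ±1 (not L=0↔0): L: 3 → 3, ΔL = +0 — passes.
Parity must change: odd → odd — fails.
ΔJ = 0, ±1 (not J=0↔0): J: 4 → 1, ΔJ = -3 — fails.
ΔS = 0: S: 1 → 2 — fails.
Rule(s) violated: parity, ΔS, ΔJ.

forbidden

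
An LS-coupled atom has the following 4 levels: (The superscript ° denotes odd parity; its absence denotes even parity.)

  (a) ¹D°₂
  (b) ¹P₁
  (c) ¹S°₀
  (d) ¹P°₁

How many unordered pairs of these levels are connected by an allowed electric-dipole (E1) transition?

(a)–(b): allowed.
(a)–(c): forbidden (parity, ΔL, ΔJ).
(a)–(d): forbidden (parity).
(b)–(c): allowed.
(b)–(d): allowed.
(c)–(d): forbidden (parity).
Allowed pairs: 3 of 6.

3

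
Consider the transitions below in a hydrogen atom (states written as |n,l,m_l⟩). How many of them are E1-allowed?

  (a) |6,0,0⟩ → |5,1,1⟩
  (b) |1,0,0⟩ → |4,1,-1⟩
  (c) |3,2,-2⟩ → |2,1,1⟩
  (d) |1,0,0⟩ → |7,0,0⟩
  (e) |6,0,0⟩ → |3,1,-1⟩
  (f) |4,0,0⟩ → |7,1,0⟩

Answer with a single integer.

(a) allowed
(b) allowed
(c) forbidden — Δm_l = +3 (E1 requires Δm_l = 0, ±1)
(d) forbidden — Δl = +0 (E1 requires Δl = ±1)
(e) allowed
(f) allowed
Total allowed: 4 of 6.

4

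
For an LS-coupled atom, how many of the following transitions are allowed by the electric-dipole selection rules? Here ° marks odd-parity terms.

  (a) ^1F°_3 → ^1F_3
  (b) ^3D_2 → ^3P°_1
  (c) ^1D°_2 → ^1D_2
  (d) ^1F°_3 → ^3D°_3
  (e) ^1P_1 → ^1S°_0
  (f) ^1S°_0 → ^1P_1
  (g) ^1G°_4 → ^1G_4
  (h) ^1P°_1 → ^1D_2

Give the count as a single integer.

7

(a) allowed
(b) allowed
(c) allowed
(d) forbidden (parity, ΔS fail)
(e) allowed
(f) allowed
(g) allowed
(h) allowed
Total allowed: 7 of 8.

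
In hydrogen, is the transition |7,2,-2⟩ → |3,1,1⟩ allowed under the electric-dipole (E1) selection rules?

forbidden

Δl = 1 − 2 = -1; the E1 rule Δl = ±1 is satisfied.
m_l: -2 → 1 (Δm_l = +3). |Δm_l| ≤ 1 violated.
The transition is electric-dipole forbidden.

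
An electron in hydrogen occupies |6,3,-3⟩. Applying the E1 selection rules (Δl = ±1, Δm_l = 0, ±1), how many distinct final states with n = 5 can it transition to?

4

E1 requires Δl = ±1, so l_f ∈ {2, 4}; with 0 ≤ l_f ≤ n_f−1 = 4, the allowed l_f values are {2, 4}.
For l_f = 2: m_f ∈ {m_i−1, m_i, m_i+1} ∩ [−2, 2] = {-2} → 1 state.
For l_f = 4: m_f ∈ {m_i−1, m_i, m_i+1} ∩ [−4, 4] = {-4, -3, -2} → 3 states.
Total: 4.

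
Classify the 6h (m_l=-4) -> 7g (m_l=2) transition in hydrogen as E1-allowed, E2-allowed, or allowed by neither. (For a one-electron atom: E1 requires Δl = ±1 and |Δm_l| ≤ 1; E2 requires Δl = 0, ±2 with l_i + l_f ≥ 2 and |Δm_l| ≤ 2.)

neither

Δl = 4 − 5 = -1; l_i + l_f = 9.
Δm_l = +6.
E1 (Δl = ±1, |Δm_l| ≤ 1): not satisfied.
E2 (Δl = 0,±2, l_i+l_f ≥ 2, |Δm_l| ≤ 2): not satisfied.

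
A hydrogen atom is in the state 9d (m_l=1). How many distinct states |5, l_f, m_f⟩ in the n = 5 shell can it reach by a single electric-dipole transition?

E1 requires Δl = ±1, so l_f ∈ {1, 3}; with 0 ≤ l_f ≤ n_f−1 = 4, the allowed l_f values are {1, 3}.
For l_f = 1: m_f ∈ {m_i−1, m_i, m_i+1} ∩ [−1, 1] = {0, 1} → 2 states.
For l_f = 3: m_f ∈ {m_i−1, m_i, m_i+1} ∩ [−3, 3] = {0, 1, 2} → 3 states.
Total: 5.

5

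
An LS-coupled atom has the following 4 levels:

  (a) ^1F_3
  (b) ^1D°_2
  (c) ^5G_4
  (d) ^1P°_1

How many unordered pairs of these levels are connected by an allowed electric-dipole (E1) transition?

(a)–(b): allowed.
(a)–(c): forbidden (parity, ΔS).
(a)–(d): forbidden (ΔL, ΔJ).
(b)–(c): forbidden (ΔS, ΔL, ΔJ).
(b)–(d): forbidden (parity).
(c)–(d): forbidden (ΔS, ΔL, ΔJ).
Allowed pairs: 1 of 6.

1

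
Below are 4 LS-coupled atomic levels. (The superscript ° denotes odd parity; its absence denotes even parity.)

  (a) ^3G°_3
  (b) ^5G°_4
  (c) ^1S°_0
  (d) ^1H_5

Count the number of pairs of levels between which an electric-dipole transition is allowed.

(a)–(b): forbidden (parity, ΔS).
(a)–(c): forbidden (parity, ΔS, ΔL, ΔJ).
(a)–(d): forbidden (ΔS, ΔJ).
(b)–(c): forbidden (parity, ΔS, ΔL, ΔJ).
(b)–(d): forbidden (ΔS).
(c)–(d): forbidden (ΔL, ΔJ).
Allowed pairs: 0 of 6.

0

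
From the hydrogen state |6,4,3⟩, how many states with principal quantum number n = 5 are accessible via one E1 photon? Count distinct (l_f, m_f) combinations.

2

E1 requires Δl = ±1, so l_f ∈ {3, 5}; with 0 ≤ l_f ≤ n_f−1 = 4, the allowed l_f values are {3}.
For l_f = 3: m_f ∈ {m_i−1, m_i, m_i+1} ∩ [−3, 3] = {2, 3} → 2 states.
Total: 2.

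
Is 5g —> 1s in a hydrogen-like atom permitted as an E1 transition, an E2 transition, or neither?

Δl = 0 − 4 = -4; l_i + l_f = 4.
E1 (Δl = ±1): not satisfied.
E2 (Δl = 0,±2, l_i+l_f ≥ 2): not satisfied.

neither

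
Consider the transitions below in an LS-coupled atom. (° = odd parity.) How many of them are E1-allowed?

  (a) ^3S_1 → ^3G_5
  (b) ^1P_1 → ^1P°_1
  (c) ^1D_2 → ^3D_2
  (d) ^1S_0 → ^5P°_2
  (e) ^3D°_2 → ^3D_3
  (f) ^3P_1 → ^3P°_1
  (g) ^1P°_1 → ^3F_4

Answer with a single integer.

(a) forbidden (parity, ΔL, ΔJ fail)
(b) allowed
(c) forbidden (parity, ΔS fail)
(d) forbidden (ΔS, ΔJ fail)
(e) allowed
(f) allowed
(g) forbidden (ΔS, ΔL, ΔJ fail)
Total allowed: 3 of 7.

3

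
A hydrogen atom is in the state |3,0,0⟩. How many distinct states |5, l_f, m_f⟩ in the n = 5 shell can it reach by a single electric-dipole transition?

E1 requires Δl = ±1, so l_f ∈ {-1, 1}; with 0 ≤ l_f ≤ n_f−1 = 4, the allowed l_f values are {1}.
For l_f = 1: m_f ∈ {m_i−1, m_i, m_i+1} ∩ [−1, 1] = {-1, 0, 1} → 3 states.
Total: 3.

3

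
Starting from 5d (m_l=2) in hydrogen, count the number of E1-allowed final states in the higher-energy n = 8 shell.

4

E1 requires Δl = ±1, so l_f ∈ {1, 3}; with 0 ≤ l_f ≤ n_f−1 = 7, the allowed l_f values are {1, 3}.
For l_f = 1: m_f ∈ {m_i−1, m_i, m_i+1} ∩ [−1, 1] = {1} → 1 state.
For l_f = 3: m_f ∈ {m_i−1, m_i, m_i+1} ∩ [−3, 3] = {1, 2, 3} → 3 states.
Total: 4.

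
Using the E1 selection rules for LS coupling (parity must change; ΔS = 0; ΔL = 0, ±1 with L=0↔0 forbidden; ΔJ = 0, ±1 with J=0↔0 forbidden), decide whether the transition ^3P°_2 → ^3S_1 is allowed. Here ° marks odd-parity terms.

allowed

Initial level: S=1, L=1, J=2, parity odd. Final level: S=1, L=0, J=1, parity even.
Parity must change: odd → even — ok.
ΔS = 0: S: 1 → 1 — ok.
ΔL = 0, ±1 (not L=0↔0): L: 1 → 0, ΔL = -1 — ok.
ΔJ = 0, ±1 (not J=0↔0): J: 2 → 1, ΔJ = -1 — ok.
All four E1 rules are satisfied.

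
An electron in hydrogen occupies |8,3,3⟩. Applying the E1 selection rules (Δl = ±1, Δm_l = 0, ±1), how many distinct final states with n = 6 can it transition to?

4

E1 requires Δl = ±1, so l_f ∈ {2, 4}; with 0 ≤ l_f ≤ n_f−1 = 5, the allowed l_f values are {2, 4}.
For l_f = 2: m_f ∈ {m_i−1, m_i, m_i+1} ∩ [−2, 2] = {2} → 1 state.
For l_f = 4: m_f ∈ {m_i−1, m_i, m_i+1} ∩ [−4, 4] = {2, 3, 4} → 3 states.
Total: 4.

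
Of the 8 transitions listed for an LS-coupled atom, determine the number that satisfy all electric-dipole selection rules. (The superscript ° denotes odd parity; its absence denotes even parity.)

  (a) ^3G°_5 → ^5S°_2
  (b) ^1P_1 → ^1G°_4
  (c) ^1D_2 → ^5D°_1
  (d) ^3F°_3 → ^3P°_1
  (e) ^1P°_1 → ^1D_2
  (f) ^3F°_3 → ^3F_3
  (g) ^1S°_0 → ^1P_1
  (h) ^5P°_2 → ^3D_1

(a) forbidden (parity, ΔS, ΔL, ΔJ fail)
(b) forbidden (ΔL, ΔJ fail)
(c) forbidden (ΔS fails)
(d) forbidden (parity, ΔL, ΔJ fail)
(e) allowed
(f) allowed
(g) allowed
(h) forbidden (ΔS fails)
Total allowed: 3 of 8.

3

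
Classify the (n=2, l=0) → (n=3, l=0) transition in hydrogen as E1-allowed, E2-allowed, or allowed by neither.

Δl = 0 − 0 = +0; l_i + l_f = 0.
E1 (Δl = ±1): not satisfied.
E2 (Δl = 0,±2, l_i+l_f ≥ 2): not satisfied.

neither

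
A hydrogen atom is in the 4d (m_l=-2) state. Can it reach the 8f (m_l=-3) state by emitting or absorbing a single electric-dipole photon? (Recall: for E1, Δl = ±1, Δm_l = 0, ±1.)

allowed

Δl = 3 − 2 = +1; the E1 rule Δl = ±1 is ✓.
m_l: -2 → -3 (Δm_l = -1). |Δm_l| ≤ 1 ✓.
All E1 selection rules are satisfied.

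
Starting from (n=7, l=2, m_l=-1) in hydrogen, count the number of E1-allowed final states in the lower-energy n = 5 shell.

E1 requires Δl = ±1, so l_f ∈ {1, 3}; with 0 ≤ l_f ≤ n_f−1 = 4, the allowed l_f values are {1, 3}.
For l_f = 1: m_f ∈ {m_i−1, m_i, m_i+1} ∩ [−1, 1] = {-1, 0} → 2 states.
For l_f = 3: m_f ∈ {m_i−1, m_i, m_i+1} ∩ [−3, 3] = {-2, -1, 0} → 3 states.
Total: 5.

5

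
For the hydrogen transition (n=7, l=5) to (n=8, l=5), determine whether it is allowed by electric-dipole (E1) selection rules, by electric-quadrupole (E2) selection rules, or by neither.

Δl = 5 − 5 = +0; l_i + l_f = 10.
E1 (Δl = ±1): not satisfied.
E2 (Δl = 0,±2, l_i+l_f ≥ 2): satisfied.

E2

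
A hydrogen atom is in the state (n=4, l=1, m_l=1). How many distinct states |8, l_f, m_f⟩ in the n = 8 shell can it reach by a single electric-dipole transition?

E1 requires Δl = ±1, so l_f ∈ {0, 2}; with 0 ≤ l_f ≤ n_f−1 = 7, the allowed l_f values are {0, 2}.
For l_f = 0: m_f ∈ {m_i−1, m_i, m_i+1} ∩ [−0, 0] = {0} → 1 state.
For l_f = 2: m_f ∈ {m_i−1, m_i, m_i+1} ∩ [−2, 2] = {0, 1, 2} → 3 states.
Total: 4.

4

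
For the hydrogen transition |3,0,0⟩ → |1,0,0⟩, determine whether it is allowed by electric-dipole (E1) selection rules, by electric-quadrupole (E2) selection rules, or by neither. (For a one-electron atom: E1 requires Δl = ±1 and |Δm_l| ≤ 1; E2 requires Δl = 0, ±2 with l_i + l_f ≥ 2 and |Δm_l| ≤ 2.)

Δl = 0 − 0 = +0; l_i + l_f = 0.
Δm_l = +0.
E1 (Δl = ±1, |Δm_l| ≤ 1): not satisfied.
E2 (Δl = 0,±2, l_i+l_f ≥ 2, |Δm_l| ≤ 2): not satisfied.

neither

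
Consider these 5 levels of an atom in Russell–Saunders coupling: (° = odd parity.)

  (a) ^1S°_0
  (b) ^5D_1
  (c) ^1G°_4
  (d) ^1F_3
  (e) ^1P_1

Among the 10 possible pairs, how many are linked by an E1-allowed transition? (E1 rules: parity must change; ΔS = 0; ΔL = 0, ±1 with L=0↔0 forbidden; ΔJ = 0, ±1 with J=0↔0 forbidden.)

(a)–(b): forbidden (ΔS, ΔL).
(a)–(c): forbidden (parity, ΔL, ΔJ).
(a)–(d): forbidden (ΔL, ΔJ).
(a)–(e): allowed.
(b)–(c): forbidden (ΔS, ΔL, ΔJ).
(b)–(d): forbidden (parity, ΔS, ΔJ).
(b)–(e): forbidden (parity, ΔS).
(c)–(d): allowed.
(c)–(e): forbidden (ΔL, ΔJ).
(d)–(e): forbidden (parity, ΔL, ΔJ).
Allowed pairs: 2 of 10.

2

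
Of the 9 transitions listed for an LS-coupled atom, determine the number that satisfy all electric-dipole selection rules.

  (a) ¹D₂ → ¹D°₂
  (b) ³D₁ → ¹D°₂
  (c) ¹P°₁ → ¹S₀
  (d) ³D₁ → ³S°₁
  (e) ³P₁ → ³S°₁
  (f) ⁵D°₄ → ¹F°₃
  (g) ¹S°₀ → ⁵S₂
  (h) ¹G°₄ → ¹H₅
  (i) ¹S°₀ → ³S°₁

(a) allowed
(b) forbidden (ΔS fails)
(c) allowed
(d) forbidden (ΔL fails)
(e) allowed
(f) forbidden (parity, ΔS fail)
(g) forbidden (ΔS, ΔL, ΔJ fail)
(h) allowed
(i) forbidden (parity, ΔS, ΔL fail)
Total allowed: 4 of 9.

4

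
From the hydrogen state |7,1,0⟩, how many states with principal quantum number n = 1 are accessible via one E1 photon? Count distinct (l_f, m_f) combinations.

1

E1 requires Δl = ±1, so l_f ∈ {0, 2}; with 0 ≤ l_f ≤ n_f−1 = 0, the allowed l_f values are {0}.
For l_f = 0: m_f ∈ {m_i−1, m_i, m_i+1} ∩ [−0, 0] = {0} → 1 state.
Total: 1.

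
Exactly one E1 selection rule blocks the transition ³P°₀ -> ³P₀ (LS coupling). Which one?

Reading off the term symbols: S 1→1, L 1→1, J 0→0, parity odd→even.
ΔJ = 0, ±1 (not J=0↔0): J: 0 → 0, ΔJ = +0 — violated.
Parity must change: odd → even — satisfied.
ΔL = 0, ±1 (not L=0↔0): L: 1 → 1, ΔL = +0 — satisfied.
ΔS = 0: S: 1 → 1 — satisfied.

the J=0 ↔ J=0 exclusion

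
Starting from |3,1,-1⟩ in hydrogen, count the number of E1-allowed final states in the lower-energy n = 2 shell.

1

E1 requires Δl = ±1, so l_f ∈ {0, 2}; with 0 ≤ l_f ≤ n_f−1 = 1, the allowed l_f values are {0}.
For l_f = 0: m_f ∈ {m_i−1, m_i, m_i+1} ∩ [−0, 0] = {0} → 1 state.
Total: 1.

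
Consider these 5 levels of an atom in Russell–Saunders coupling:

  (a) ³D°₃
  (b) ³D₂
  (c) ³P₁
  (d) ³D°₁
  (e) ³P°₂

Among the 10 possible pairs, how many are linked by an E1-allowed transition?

5

(a)–(b): allowed.
(a)–(c): forbidden (ΔJ).
(a)–(d): forbidden (parity, ΔJ).
(a)–(e): forbidden (parity).
(b)–(c): forbidden (parity).
(b)–(d): allowed.
(b)–(e): allowed.
(c)–(d): allowed.
(c)–(e): allowed.
(d)–(e): forbidden (parity).
Allowed pairs: 5 of 10.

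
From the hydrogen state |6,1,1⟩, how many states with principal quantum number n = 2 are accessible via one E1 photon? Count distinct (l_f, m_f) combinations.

E1 requires Δl = ±1, so l_f ∈ {0, 2}; with 0 ≤ l_f ≤ n_f−1 = 1, the allowed l_f values are {0}.
For l_f = 0: m_f ∈ {m_i−1, m_i, m_i+1} ∩ [−0, 0] = {0} → 1 state.
Total: 1.

1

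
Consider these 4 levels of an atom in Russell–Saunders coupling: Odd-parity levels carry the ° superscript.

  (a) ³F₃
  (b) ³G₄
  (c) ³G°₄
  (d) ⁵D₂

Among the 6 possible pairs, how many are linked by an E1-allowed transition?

2

(a)–(b): forbidden (parity).
(a)–(c): allowed.
(a)–(d): forbidden (parity, ΔS).
(b)–(c): allowed.
(b)–(d): forbidden (parity, ΔS, ΔL, ΔJ).
(c)–(d): forbidden (ΔS, ΔL, ΔJ).
Allowed pairs: 2 of 6.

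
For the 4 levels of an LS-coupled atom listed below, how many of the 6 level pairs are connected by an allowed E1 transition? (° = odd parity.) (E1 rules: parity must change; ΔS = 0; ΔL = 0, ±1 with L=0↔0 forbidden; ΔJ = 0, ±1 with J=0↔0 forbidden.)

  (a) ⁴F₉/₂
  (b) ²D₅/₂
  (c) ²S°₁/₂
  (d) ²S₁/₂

(a)–(b): forbidden (parity, ΔS, ΔJ).
(a)–(c): forbidden (ΔS, ΔL, ΔJ).
(a)–(d): forbidden (parity, ΔS, ΔL, ΔJ).
(b)–(c): forbidden (ΔL, ΔJ).
(b)–(d): forbidden (parity, ΔL, ΔJ).
(c)–(d): forbidden (ΔL).
Allowed pairs: 0 of 6.

0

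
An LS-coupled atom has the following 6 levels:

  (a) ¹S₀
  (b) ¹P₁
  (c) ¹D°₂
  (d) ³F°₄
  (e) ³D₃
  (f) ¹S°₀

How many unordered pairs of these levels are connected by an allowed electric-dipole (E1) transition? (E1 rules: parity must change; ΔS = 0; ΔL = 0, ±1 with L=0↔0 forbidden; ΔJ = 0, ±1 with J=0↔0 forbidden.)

3

(a)–(b): forbidden (parity).
(a)–(c): forbidden (ΔL, ΔJ).
(a)–(d): forbidden (ΔS, ΔL, ΔJ).
(a)–(e): forbidden (parity, ΔS, ΔL, ΔJ).
(a)–(f): forbidden (ΔL, ΔJ).
(b)–(c): allowed.
(b)–(d): forbidden (ΔS, ΔL, ΔJ).
(b)–(e): forbidden (parity, ΔS, ΔJ).
(b)–(f): allowed.
(c)–(d): forbidden (parity, ΔS, ΔJ).
(c)–(e): forbidden (ΔS).
(c)–(f): forbidden (parity, ΔL, ΔJ).
(d)–(e): allowed.
(d)–(f): forbidden (parity, ΔS, ΔL, ΔJ).
(e)–(f): forbidden (ΔS, ΔL, ΔJ).
Allowed pairs: 3 of 15.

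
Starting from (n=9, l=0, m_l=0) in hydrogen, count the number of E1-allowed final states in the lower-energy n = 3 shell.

3

E1 requires Δl = ±1, so l_f ∈ {-1, 1}; with 0 ≤ l_f ≤ n_f−1 = 2, the allowed l_f values are {1}.
For l_f = 1: m_f ∈ {m_i−1, m_i, m_i+1} ∩ [−1, 1] = {-1, 0, 1} → 3 states.
Total: 3.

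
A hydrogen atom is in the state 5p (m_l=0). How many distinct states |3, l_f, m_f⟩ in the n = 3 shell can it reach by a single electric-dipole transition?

4

E1 requires Δl = ±1, so l_f ∈ {0, 2}; with 0 ≤ l_f ≤ n_f−1 = 2, the allowed l_f values are {0, 2}.
For l_f = 0: m_f ∈ {m_i−1, m_i, m_i+1} ∩ [−0, 0] = {0} → 1 state.
For l_f = 2: m_f ∈ {m_i−1, m_i, m_i+1} ∩ [−2, 2] = {-1, 0, 1} → 3 states.
Total: 4.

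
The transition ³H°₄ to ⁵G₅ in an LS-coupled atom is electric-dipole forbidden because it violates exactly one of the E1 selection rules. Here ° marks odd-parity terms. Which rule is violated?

the ΔS = 0 rule

Initial level: S=1, L=5, J=4, parity odd. Final level: S=2, L=4, J=5, parity even.
Parity must change: odd → even — ✓.
ΔS = 0: S: 1 → 2 — ✗.
ΔL = 0, ±1 (not L=0↔0): L: 5 → 4, ΔL = -1 — ✓.
ΔJ = 0, ±1 (not J=0↔0): J: 4 → 5, ΔJ = +1 — ✓.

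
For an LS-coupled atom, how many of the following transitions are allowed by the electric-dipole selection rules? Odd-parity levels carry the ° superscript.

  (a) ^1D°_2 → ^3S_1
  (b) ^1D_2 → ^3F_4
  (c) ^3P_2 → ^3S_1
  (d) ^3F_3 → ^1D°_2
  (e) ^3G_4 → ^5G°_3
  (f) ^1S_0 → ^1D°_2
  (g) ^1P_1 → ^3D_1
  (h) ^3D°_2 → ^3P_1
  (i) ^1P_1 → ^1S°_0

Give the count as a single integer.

2

(a) forbidden (ΔS, ΔL fail)
(b) forbidden (parity, ΔS, ΔJ fail)
(c) forbidden (parity fails)
(d) forbidden (ΔS fails)
(e) forbidden (ΔS fails)
(f) forbidden (ΔL, ΔJ fail)
(g) forbidden (parity, ΔS fail)
(h) allowed
(i) allowed
Total allowed: 2 of 9.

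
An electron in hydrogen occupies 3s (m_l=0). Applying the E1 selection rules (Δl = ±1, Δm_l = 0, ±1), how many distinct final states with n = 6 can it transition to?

E1 requires Δl = ±1, so l_f ∈ {-1, 1}; with 0 ≤ l_f ≤ n_f−1 = 5, the allowed l_f values are {1}.
For l_f = 1: m_f ∈ {m_i−1, m_i, m_i+1} ∩ [−1, 1] = {-1, 0, 1} → 3 states.
Total: 3.

3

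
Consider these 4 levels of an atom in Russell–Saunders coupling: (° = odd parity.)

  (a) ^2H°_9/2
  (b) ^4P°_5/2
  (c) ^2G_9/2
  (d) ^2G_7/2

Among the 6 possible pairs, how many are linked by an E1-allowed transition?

(a)–(b): forbidden (parity, ΔS, ΔL, ΔJ).
(a)–(c): allowed.
(a)–(d): allowed.
(b)–(c): forbidden (ΔS, ΔL, ΔJ).
(b)–(d): forbidden (ΔS, ΔL).
(c)–(d): forbidden (parity).
Allowed pairs: 2 of 6.

2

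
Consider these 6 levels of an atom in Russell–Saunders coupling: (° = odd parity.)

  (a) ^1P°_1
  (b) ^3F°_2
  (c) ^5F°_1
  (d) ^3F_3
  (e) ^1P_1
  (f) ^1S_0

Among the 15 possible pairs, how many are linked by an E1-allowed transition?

3

(a)–(b): forbidden (parity, ΔS, ΔL).
(a)–(c): forbidden (parity, ΔS, ΔL).
(a)–(d): forbidden (ΔS, ΔL, ΔJ).
(a)–(e): allowed.
(a)–(f): allowed.
(b)–(c): forbidden (parity, ΔS).
(b)–(d): allowed.
(b)–(e): forbidden (ΔS, ΔL).
(b)–(f): forbidden (ΔS, ΔL, ΔJ).
(c)–(d): forbidden (ΔS, ΔJ).
(c)–(e): forbidden (ΔS, ΔL).
(c)–(f): forbidden (ΔS, ΔL).
(d)–(e): forbidden (parity, ΔS, ΔL, ΔJ).
(d)–(f): forbidden (parity, ΔS, ΔL, ΔJ).
(e)–(f): forbidden (parity).
Allowed pairs: 3 of 15.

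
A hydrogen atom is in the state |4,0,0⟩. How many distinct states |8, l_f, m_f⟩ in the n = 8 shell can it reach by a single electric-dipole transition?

3

E1 requires Δl = ±1, so l_f ∈ {-1, 1}; with 0 ≤ l_f ≤ n_f−1 = 7, the allowed l_f values are {1}.
For l_f = 1: m_f ∈ {m_i−1, m_i, m_i+1} ∩ [−1, 1] = {-1, 0, 1} → 3 states.
Total: 3.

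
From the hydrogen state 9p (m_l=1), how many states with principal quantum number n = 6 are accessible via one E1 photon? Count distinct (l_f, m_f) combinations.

4

E1 requires Δl = ±1, so l_f ∈ {0, 2}; with 0 ≤ l_f ≤ n_f−1 = 5, the allowed l_f values are {0, 2}.
For l_f = 0: m_f ∈ {m_i−1, m_i, m_i+1} ∩ [−0, 0] = {0} → 1 state.
For l_f = 2: m_f ∈ {m_i−1, m_i, m_i+1} ∩ [−2, 2] = {0, 1, 2} → 3 states.
Total: 4.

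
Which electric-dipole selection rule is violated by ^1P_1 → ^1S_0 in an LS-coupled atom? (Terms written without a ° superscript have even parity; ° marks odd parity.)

parity

Initial level: S=0, L=1, J=1, parity even. Final level: S=0, L=0, J=0, parity even.
ΔJ = 0, ±1 (not J=0↔0): J: 1 → 0, ΔJ = -1 — ok.
ΔL = 0, ±1 (not L=0↔0): L: 1 → 0, ΔL = -1 — ok.
ΔS = 0: S: 0 → 0 — ok.
Parity must change: even → even — fails.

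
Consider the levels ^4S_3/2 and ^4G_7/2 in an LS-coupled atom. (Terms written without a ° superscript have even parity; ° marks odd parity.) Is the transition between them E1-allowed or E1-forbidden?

forbidden

ΔL = 0, ±1 (not L=0↔0): L: 0 → 4, ΔL = +4 — fails.
ΔJ = 0, ±1 (not J=0↔0): J: 3/2 → 7/2, ΔJ = +2 — fails.
Parity must change: even → even — fails.
ΔS = 0: S: 3/2 → 3/2 — passes.
Rule(s) violated: parity, ΔL, ΔJ.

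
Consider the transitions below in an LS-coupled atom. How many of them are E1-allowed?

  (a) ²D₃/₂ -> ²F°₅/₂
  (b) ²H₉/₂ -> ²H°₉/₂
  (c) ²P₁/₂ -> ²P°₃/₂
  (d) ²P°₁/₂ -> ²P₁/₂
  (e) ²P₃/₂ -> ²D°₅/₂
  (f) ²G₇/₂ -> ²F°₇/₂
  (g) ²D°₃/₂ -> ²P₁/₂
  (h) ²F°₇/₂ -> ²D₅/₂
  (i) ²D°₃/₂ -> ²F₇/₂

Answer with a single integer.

(a) allowed
(b) allowed
(c) allowed
(d) allowed
(e) allowed
(f) allowed
(g) allowed
(h) allowed
(i) forbidden (ΔJ fails)
Total allowed: 8 of 9.

8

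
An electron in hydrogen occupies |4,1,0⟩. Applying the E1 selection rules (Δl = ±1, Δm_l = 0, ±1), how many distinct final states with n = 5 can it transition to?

E1 requires Δl = ±1, so l_f ∈ {0, 2}; with 0 ≤ l_f ≤ n_f−1 = 4, the allowed l_f values are {0, 2}.
For l_f = 0: m_f ∈ {m_i−1, m_i, m_i+1} ∩ [−0, 0] = {0} → 1 state.
For l_f = 2: m_f ∈ {m_i−1, m_i, m_i+1} ∩ [−2, 2] = {-1, 0, 1} → 3 states.
Total: 4.

4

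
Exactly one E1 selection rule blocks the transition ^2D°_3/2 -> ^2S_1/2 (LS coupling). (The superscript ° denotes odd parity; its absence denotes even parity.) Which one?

ΔS = 0: S: 1/2 → 1/2 — passes.
Parity must change: odd → even — passes.
ΔJ = 0, ±1 (not J=0↔0): J: 3/2 → 1/2, ΔJ = -1 — passes.
ΔL = 0, ±1 (not L=0↔0): L: 2 → 0, ΔL = -2 — fails.

the ΔL = 0, ±1 rule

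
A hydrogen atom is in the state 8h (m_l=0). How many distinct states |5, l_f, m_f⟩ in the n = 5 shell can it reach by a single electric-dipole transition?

3

E1 requires Δl = ±1, so l_f ∈ {4, 6}; with 0 ≤ l_f ≤ n_f−1 = 4, the allowed l_f values are {4}.
For l_f = 4: m_f ∈ {m_i−1, m_i, m_i+1} ∩ [−4, 4] = {-1, 0, 1} → 3 states.
Total: 3.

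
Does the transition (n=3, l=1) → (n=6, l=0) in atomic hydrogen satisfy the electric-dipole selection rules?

allowed

l: 1 → 0 (Δl = -1). Δl = ±1 ✓.
All E1 selection rules are satisfied.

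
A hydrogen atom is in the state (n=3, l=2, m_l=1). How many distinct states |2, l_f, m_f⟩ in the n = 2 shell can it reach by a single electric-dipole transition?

E1 requires Δl = ±1, so l_f ∈ {1, 3}; with 0 ≤ l_f ≤ n_f−1 = 1, the allowed l_f values are {1}.
For l_f = 1: m_f ∈ {m_i−1, m_i, m_i+1} ∩ [−1, 1] = {0, 1} → 2 states.
Total: 2.

2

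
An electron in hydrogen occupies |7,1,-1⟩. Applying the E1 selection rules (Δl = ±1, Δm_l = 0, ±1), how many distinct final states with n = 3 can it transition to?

4

E1 requires Δl = ±1, so l_f ∈ {0, 2}; with 0 ≤ l_f ≤ n_f−1 = 2, the allowed l_f values are {0, 2}.
For l_f = 0: m_f ∈ {m_i−1, m_i, m_i+1} ∩ [−0, 0] = {0} → 1 state.
For l_f = 2: m_f ∈ {m_i−1, m_i, m_i+1} ∩ [−2, 2] = {-2, -1, 0} → 3 states.
Total: 4.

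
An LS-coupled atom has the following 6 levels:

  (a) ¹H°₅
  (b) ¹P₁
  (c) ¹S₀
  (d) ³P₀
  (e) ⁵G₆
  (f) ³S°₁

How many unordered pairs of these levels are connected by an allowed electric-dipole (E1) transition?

1

(a)–(b): forbidden (ΔL, ΔJ).
(a)–(c): forbidden (ΔL, ΔJ).
(a)–(d): forbidden (ΔS, ΔL, ΔJ).
(a)–(e): forbidden (ΔS).
(a)–(f): forbidden (parity, ΔS, ΔL, ΔJ).
(b)–(c): forbidden (parity).
(b)–(d): forbidden (parity, ΔS).
(b)–(e): forbidden (parity, ΔS, ΔL, ΔJ).
(b)–(f): forbidden (ΔS).
(c)–(d): forbidden (parity, ΔS, ΔJ).
(c)–(e): forbidden (parity, ΔS, ΔL, ΔJ).
(c)–(f): forbidden (ΔS, ΔL).
(d)–(e): forbidden (parity, ΔS, ΔL, ΔJ).
(d)–(f): allowed.
(e)–(f): forbidden (ΔS, ΔL, ΔJ).
Allowed pairs: 1 of 15.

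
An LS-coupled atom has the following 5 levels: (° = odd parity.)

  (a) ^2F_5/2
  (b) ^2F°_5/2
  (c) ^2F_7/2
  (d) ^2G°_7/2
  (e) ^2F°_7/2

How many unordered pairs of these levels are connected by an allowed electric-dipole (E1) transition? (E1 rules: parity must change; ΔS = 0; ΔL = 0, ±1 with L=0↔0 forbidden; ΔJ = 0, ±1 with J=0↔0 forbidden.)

(a)–(b): allowed.
(a)–(c): forbidden (parity).
(a)–(d): allowed.
(a)–(e): allowed.
(b)–(c): allowed.
(b)–(d): forbidden (parity).
(b)–(e): forbidden (parity).
(c)–(d): allowed.
(c)–(e): allowed.
(d)–(e): forbidden (parity).
Allowed pairs: 6 of 10.

6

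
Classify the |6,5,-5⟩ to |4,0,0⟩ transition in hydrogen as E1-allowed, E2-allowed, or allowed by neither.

Δl = 0 − 5 = -5; l_i + l_f = 5.
Δm_l = +5.
E1 (Δl = ±1, |Δm_l| ≤ 1): not satisfied.
E2 (Δl = 0,±2, l_i+l_f ≥ 2, |Δm_l| ≤ 2): not satisfied.

neither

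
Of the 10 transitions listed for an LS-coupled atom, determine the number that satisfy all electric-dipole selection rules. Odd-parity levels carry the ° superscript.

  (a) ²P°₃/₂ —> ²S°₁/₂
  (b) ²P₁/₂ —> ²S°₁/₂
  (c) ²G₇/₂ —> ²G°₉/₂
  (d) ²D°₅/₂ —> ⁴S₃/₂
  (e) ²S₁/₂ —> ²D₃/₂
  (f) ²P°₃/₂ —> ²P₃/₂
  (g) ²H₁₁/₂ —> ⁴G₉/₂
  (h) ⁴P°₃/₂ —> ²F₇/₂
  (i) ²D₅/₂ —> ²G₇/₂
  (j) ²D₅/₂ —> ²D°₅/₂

(a) forbidden (parity fails)
(b) allowed
(c) allowed
(d) forbidden (ΔS, ΔL fail)
(e) forbidden (parity, ΔL fail)
(f) allowed
(g) forbidden (parity, ΔS fail)
(h) forbidden (ΔS, ΔL, ΔJ fail)
(i) forbidden (parity, ΔL fail)
(j) allowed
Total allowed: 4 of 10.

4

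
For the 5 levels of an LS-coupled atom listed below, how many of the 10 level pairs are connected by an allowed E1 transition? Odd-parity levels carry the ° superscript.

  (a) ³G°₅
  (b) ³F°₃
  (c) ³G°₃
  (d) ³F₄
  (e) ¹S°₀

(a)–(b): forbidden (parity, ΔJ).
(a)–(c): forbidden (parity, ΔJ).
(a)–(d): allowed.
(a)–(e): forbidden (parity, ΔS, ΔL, ΔJ).
(b)–(c): forbidden (parity).
(b)–(d): allowed.
(b)–(e): forbidden (parity, ΔS, ΔL, ΔJ).
(c)–(d): allowed.
(c)–(e): forbidden (parity, ΔS, ΔL, ΔJ).
(d)–(e): forbidden (ΔS, ΔL, ΔJ).
Allowed pairs: 3 of 10.

3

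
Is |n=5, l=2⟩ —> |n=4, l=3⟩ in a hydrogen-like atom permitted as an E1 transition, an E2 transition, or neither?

E1

Δl = 3 − 2 = +1; l_i + l_f = 5.
E1 (Δl = ±1): satisfied.
E2 (Δl = 0,±2, l_i+l_f ≥ 2): not satisfied.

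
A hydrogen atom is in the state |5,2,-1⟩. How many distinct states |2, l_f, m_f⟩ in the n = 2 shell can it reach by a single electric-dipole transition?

2

E1 requires Δl = ±1, so l_f ∈ {1, 3}; with 0 ≤ l_f ≤ n_f−1 = 1, the allowed l_f values are {1}.
For l_f = 1: m_f ∈ {m_i−1, m_i, m_i+1} ∩ [−1, 1] = {-1, 0} → 2 states.
Total: 2.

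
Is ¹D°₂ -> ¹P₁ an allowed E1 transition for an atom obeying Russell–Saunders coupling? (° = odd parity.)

allowed

Parity must change: odd → even — ✓.
ΔS = 0: S: 0 → 0 — ✓.
ΔL = 0, ±1 (not L=0↔0): L: 2 → 1, ΔL = -1 — ✓.
ΔJ = 0, ±1 (not J=0↔0): J: 2 → 1, ΔJ = -1 — ✓.
All four E1 rules are satisfied.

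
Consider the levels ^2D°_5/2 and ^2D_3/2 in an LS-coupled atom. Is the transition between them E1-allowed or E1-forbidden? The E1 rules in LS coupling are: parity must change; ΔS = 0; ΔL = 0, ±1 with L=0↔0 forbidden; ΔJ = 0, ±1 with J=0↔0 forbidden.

allowed

Initial level: S=1/2, L=2, J=5/2, parity odd. Final level: S=1/2, L=2, J=3/2, parity even.
Parity must change: odd → even — satisfied.
ΔS = 0: S: 1/2 → 1/2 — satisfied.
ΔL = 0, ±1 (not L=0↔0): L: 2 → 2, ΔL = +0 — satisfied.
ΔJ = 0, ±1 (not J=0↔0): J: 5/2 → 3/2, ΔJ = -1 — satisfied.
All four E1 rules are satisfied.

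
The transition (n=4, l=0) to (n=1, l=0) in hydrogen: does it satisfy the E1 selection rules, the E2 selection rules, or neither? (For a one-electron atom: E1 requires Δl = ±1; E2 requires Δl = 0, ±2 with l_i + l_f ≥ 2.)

neither

Δl = 0 − 0 = +0; l_i + l_f = 0.
E1 (Δl = ±1): not satisfied.
E2 (Δl = 0,±2, l_i+l_f ≥ 2): not satisfied.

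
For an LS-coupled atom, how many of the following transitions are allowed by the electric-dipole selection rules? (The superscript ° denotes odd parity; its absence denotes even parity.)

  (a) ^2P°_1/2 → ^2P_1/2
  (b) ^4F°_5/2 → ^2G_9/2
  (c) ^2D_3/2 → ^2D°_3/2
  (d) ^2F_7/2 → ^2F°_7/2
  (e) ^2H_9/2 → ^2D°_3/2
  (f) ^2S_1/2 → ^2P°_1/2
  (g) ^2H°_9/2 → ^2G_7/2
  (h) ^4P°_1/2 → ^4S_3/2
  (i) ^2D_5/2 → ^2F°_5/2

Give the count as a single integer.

7

(a) allowed
(b) forbidden (ΔS, ΔJ fail)
(c) allowed
(d) allowed
(e) forbidden (ΔL, ΔJ fail)
(f) allowed
(g) allowed
(h) allowed
(i) allowed
Total allowed: 7 of 9.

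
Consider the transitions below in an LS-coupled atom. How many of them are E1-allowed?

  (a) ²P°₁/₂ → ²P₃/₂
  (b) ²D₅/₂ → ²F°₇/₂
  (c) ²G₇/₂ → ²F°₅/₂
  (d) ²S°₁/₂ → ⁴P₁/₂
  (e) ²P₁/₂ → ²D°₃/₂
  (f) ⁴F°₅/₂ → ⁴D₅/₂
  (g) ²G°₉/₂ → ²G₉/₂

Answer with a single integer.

6

(a) allowed
(b) allowed
(c) allowed
(d) forbidden (ΔS fails)
(e) allowed
(f) allowed
(g) allowed
Total allowed: 6 of 7.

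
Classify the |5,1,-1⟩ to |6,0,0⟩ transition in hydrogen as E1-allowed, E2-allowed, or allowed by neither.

E1

Δl = 0 − 1 = -1; l_i + l_f = 1.
Δm_l = +1.
E1 (Δl = ±1, |Δm_l| ≤ 1): satisfied.
E2 (Δl = 0,±2, l_i+l_f ≥ 2, |Δm_l| ≤ 2): not satisfied.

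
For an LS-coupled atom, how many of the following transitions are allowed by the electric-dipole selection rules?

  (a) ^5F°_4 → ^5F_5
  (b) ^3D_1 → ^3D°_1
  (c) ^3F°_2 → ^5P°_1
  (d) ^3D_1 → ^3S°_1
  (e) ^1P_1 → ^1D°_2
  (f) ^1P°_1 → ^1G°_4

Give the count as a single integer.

(a) allowed
(b) allowed
(c) forbidden (parity, ΔS, ΔL fail)
(d) forbidden (ΔL fails)
(e) allowed
(f) forbidden (parity, ΔL, ΔJ fail)
Total allowed: 3 of 6.

3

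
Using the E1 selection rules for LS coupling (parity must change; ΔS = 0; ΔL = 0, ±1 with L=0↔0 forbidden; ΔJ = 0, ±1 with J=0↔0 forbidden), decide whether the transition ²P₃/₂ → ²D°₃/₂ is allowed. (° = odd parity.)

allowed

ΔJ = 0, ±1 (not J=0↔0): J: 3/2 → 3/2, ΔJ = +0 — ok.
ΔS = 0: S: 1/2 → 1/2 — ok.
ΔL = 0, ±1 (not L=0↔0): L: 1 → 2, ΔL = +1 — ok.
Parity must change: even → odd — ok.
All four E1 rules are satisfied.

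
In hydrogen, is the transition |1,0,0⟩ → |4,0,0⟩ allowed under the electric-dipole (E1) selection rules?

l: 0 → 0 (Δl = +0). Δl = ±1 fails.
Δm_l = 0 − (0) = +0. E1 requires Δm_l = 0, ±1: ok.
The transition is electric-dipole forbidden.

forbidden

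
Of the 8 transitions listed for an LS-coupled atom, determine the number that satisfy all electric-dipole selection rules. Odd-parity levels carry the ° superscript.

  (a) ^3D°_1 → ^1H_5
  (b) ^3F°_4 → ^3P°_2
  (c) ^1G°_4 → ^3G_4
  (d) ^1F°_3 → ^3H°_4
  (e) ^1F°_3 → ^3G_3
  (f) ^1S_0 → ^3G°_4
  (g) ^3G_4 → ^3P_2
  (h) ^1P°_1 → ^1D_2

(a) forbidden (ΔS, ΔL, ΔJ fail)
(b) forbidden (parity, ΔL, ΔJ fail)
(c) forbidden (ΔS fails)
(d) forbidden (parity, ΔS, ΔL fail)
(e) forbidden (ΔS fails)
(f) forbidden (ΔS, ΔL, ΔJ fail)
(g) forbidden (parity, ΔL, ΔJ fail)
(h) allowed
Total allowed: 1 of 8.

1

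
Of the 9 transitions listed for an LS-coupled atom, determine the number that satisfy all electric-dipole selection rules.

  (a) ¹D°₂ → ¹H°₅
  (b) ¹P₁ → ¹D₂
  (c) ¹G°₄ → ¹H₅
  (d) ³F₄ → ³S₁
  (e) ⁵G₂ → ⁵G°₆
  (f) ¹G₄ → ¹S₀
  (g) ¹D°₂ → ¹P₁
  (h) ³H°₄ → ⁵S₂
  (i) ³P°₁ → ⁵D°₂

2

(a) forbidden (parity, ΔL, ΔJ fail)
(b) forbidden (parity fails)
(c) allowed
(d) forbidden (parity, ΔL, ΔJ fail)
(e) forbidden (ΔJ fails)
(f) forbidden (parity, ΔL, ΔJ fail)
(g) allowed
(h) forbidden (ΔS, ΔL, ΔJ fail)
(i) forbidden (parity, ΔS fail)
Total allowed: 2 of 9.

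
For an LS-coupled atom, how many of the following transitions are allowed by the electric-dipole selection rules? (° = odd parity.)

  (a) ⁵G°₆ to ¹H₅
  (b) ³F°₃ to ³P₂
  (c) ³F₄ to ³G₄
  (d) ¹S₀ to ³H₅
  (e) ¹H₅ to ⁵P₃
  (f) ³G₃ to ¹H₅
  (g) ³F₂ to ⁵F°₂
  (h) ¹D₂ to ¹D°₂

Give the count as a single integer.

1

(a) forbidden (ΔS fails)
(b) forbidden (ΔL fails)
(c) forbidden (parity fails)
(d) forbidden (parity, ΔS, ΔL, ΔJ fail)
(e) forbidden (parity, ΔS, ΔL, ΔJ fail)
(f) forbidden (parity, ΔS, ΔJ fail)
(g) forbidden (ΔS fails)
(h) allowed
Total allowed: 1 of 8.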